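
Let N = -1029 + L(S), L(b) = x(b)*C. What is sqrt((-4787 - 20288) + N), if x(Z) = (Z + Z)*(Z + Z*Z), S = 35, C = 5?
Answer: 4*sqrt(25931) ≈ 644.12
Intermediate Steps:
x(Z) = 2*Z*(Z + Z**2) (x(Z) = (2*Z)*(Z + Z**2) = 2*Z*(Z + Z**2))
L(b) = 10*b**2*(1 + b) (L(b) = (2*b**2*(1 + b))*5 = 10*b**2*(1 + b))
N = 439971 (N = -1029 + 10*35**2*(1 + 35) = -1029 + 10*1225*36 = -1029 + 441000 = 439971)
sqrt((-4787 - 20288) + N) = sqrt((-4787 - 20288) + 439971) = sqrt(-25075 + 439971) = sqrt(414896) = 4*sqrt(25931)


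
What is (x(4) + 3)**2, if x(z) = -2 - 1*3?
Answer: 4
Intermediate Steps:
x(z) = -5 (x(z) = -2 - 3 = -5)
(x(4) + 3)**2 = (-5 + 3)**2 = (-2)**2 = 4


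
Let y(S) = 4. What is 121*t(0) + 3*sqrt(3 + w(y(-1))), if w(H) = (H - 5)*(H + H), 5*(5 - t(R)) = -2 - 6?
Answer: 3993/5 + 3*I*sqrt(5) ≈ 798.6 + 6.7082*I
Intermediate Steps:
t(R) = 33/5 (t(R) = 5 - (-2 - 6)/5 = 5 - 1/5*(-8) = 5 + 8/5 = 33/5)
w(H) = 2*H*(-5 + H) (w(H) = (-5 + H)*(2*H) = 2*H*(-5 + H))
121*t(0) + 3*sqrt(3 + w(y(-1))) = 121*(33/5) + 3*sqrt(3 + 2*4*(-5 + 4)) = 3993/5 + 3*sqrt(3 + 2*4*(-1)) = 3993/5 + 3*sqrt(3 - 8) = 3993/5 + 3*sqrt(-5) = 3993/5 + 3*(I*sqrt(5)) = 3993/5 + 3*I*sqrt(5)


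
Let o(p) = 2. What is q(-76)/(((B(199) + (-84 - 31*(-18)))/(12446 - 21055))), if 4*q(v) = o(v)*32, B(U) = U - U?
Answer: -68872/237 ≈ -290.60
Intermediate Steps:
B(U) = 0
q(v) = 16 (q(v) = (2*32)/4 = (¼)*64 = 16)
q(-76)/(((B(199) + (-84 - 31*(-18)))/(12446 - 21055))) = 16/(((0 + (-84 - 31*(-18)))/(12446 - 21055))) = 16/(((0 + (-84 + 558))/(-8609))) = 16/(((0 + 474)*(-1/8609))) = 16/((474*(-1/8609))) = 16/(-474/8609) = 16*(-8609/474) = -68872/237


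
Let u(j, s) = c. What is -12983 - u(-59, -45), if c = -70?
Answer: -12913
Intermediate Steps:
u(j, s) = -70
-12983 - u(-59, -45) = -12983 - 1*(-70) = -12983 + 70 = -12913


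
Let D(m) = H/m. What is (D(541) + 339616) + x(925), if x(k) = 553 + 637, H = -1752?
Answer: 184374294/541 ≈ 3.4080e+5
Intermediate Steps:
D(m) = -1752/m
x(k) = 1190
(D(541) + 339616) + x(925) = (-1752/541 + 339616) + 1190 = 183730504/541 + 1190 = 184374294/541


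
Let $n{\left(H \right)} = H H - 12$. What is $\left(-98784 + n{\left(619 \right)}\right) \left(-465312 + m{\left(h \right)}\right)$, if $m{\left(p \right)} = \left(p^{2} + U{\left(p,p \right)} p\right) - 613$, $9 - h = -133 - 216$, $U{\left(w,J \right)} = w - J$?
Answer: $-96047406765$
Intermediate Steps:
$h = 358$ ($h = 9 - \left(-133 - 216\right) = 9 - -349 = 9 + 349 = 358$)
$n{\left(H \right)} = -12 + H^{2}$ ($n{\left(H \right)} = H^{2} - 12 = -12 + H^{2}$)
$m{\left(p \right)} = -613 + p^{2}$ ($m{\left(p \right)} = \left(p^{2} + \left(p - p\right) p\right) - 613 = \left(p^{2} + 0 p\right) - 613 = \left(p^{2} + 0\right) - 613 = p^{2} - 613 = -613 + p^{2}$)
$\left(-98784 + n{\left(619 \right)}\right) \left(-465312 + m{\left(h \right)}\right) = \left(-98784 - \left(12 - 619^{2}\right)\right) \left(-465312 - \left(613 - 358^{2}\right)\right) = \left(-98784 + \left(-12 + 383161\right)\right) \left(-465312 + \left(-613 + 128164\right)\right) = \left(-98784 + 383149\right) \left(-465312 + 127551\right) = 284365 \left(-337761\right) = -96047406765$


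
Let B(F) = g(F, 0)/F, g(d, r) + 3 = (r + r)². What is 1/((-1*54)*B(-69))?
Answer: -23/54 ≈ -0.42593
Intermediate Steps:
g(d, r) = -3 + 4*r² (g(d, r) = -3 + (r + r)² = -3 + (2*r)² = -3 + 4*r²)
B(F) = -3/F (B(F) = (-3 + 4*0²)/F = (-3 + 4*0)/F = (-3 + 0)/F = -3/F)
1/((-1*54)*B(-69)) = 1/((-1*54)*(-3/(-69))) = 1/(-(-162)*(-1)/69) = 1/(-54*1/23) = 1/(-54/23) = -23/54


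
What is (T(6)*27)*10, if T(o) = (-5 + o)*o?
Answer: 1620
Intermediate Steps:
T(o) = o*(-5 + o)
(T(6)*27)*10 = ((6*(-5 + 6))*27)*10 = ((6*1)*27)*10 = (6*27)*10 = 162*10 = 1620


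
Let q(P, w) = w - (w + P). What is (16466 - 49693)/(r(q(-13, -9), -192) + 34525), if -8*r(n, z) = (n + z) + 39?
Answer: -66454/69085 ≈ -0.96192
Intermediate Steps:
q(P, w) = -P (q(P, w) = w - (P + w) = w + (-P - w) = -P)
r(n, z) = -39/8 - n/8 - z/8 (r(n, z) = -((n + z) + 39)/8 = -(39 + n + z)/8 = -39/8 - n/8 - z/8)
(16466 - 49693)/(r(q(-13, -9), -192) + 34525) = (16466 - 49693)/((-39/8 - (-1)*(-13)/8 - ⅛*(-192)) + 34525) = -33227/((-39/8 - ⅛*13 + 24) + 34525) = -33227/((-39/8 - 13/8 + 24) + 34525) = -33227/(35/2 + 34525) = -33227/69085/2 = -33227*2/69085 = -66454/69085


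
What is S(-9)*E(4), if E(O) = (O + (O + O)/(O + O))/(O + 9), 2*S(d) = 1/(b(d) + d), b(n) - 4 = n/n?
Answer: -5/104 ≈ -0.048077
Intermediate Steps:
b(n) = 5 (b(n) = 4 + n/n = 4 + 1 = 5)
S(d) = 1/(2*(5 + d))
E(O) = (1 + O)/(9 + O) (E(O) = (O + (2*O)/((2*O)))/(9 + O) = (O + (2*O)*(1/(2*O)))/(9 + O) = (O + 1)/(9 + O) = (1 + O)/(9 + O))
S(-9)*E(4) = (1/(2*(5 - 9)))*((1 + 4)/(9 + 4)) = ((½)/(-4))*(5/13) = ((½)*(-¼))*((1/13)*5) = -⅛*5/13 = -5/104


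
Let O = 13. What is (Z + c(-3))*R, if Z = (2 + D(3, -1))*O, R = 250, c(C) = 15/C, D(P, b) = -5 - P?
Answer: -20750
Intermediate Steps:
Z = -78 (Z = (2 + (-5 - 1*3))*13 = (2 + (-5 - 3))*13 = (2 - 8)*13 = -6*13 = -78)
(Z + c(-3))*R = (-78 + 15/(-3))*250 = (-78 + 15*(-1/3))*250 = (-78 - 5)*250 = -83*250 = -20750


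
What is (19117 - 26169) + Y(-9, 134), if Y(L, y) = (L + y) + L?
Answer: -6936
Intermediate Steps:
Y(L, y) = y + 2*L
(19117 - 26169) + Y(-9, 134) = (19117 - 26169) + (134 + 2*(-9)) = -7052 + (134 - 18) = -7052 + 116 = -6936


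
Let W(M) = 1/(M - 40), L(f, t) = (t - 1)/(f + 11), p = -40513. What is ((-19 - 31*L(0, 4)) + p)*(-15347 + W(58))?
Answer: 123190076525/198 ≈ 6.2217e+8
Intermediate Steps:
L(f, t) = (-1 + t)/(11 + f)
W(M) = 1/(-40 + M)
((-19 - 31*L(0, 4)) + p)*(-15347 + W(58)) = ((-19 - 31*(-1 + 4)/(11 + 0)) - 40513)*(-15347 + 1/(-40 + 58)) = ((-19 - 31*3/11) - 40513)*(-15347 + 1/18) = ((-19 - 31*3/11) - 40513)*(-276245/18) = ((-19 - 93/11) - 40513)*(-276245/18) = (-302/11 - 40513)*(-276245/18) = -445945/11*(-276245/18) = 123190076525/198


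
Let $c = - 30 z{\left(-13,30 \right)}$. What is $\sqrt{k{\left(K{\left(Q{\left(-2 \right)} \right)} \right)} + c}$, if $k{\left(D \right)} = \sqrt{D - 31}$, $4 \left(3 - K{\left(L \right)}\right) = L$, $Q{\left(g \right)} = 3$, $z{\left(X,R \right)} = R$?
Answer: $\frac{\sqrt{-3600 + 2 i \sqrt{115}}}{2} \approx 0.089365 + 30.0 i$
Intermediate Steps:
$K{\left(L \right)} = 3 - \frac{L}{4}$
$k{\left(D \right)} = \sqrt{-31 + D}$
$c = -900$ ($c = \left(-30\right) 30 = -900$)
$\sqrt{k{\left(K{\left(Q{\left(-2 \right)} \right)} \right)} + c} = \sqrt{\sqrt{-31 + \left(3 - \frac{3}{4}\right)} - 900} = \sqrt{\sqrt{-31 + \frac{9}{4}} - 900} = \sqrt{\sqrt{- \frac{115}{4}} - 900} = \sqrt{\frac{i \sqrt{115}}{2} - 900} = \sqrt{-900 + \frac{i \sqrt{115}}{2}}$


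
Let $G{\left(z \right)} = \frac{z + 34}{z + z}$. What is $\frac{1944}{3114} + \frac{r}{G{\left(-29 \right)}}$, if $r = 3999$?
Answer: $- \frac{40125426}{865} \approx -46388.0$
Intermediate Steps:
$G{\left(z \right)} = \frac{34 + z}{2 z}$
$\frac{1944}{3114} + \frac{r}{G{\left(-29 \right)}} = \frac{1944}{3114} + \frac{3999}{\frac{1}{2} \frac{1}{-29} \left(34 - 29\right)} = 1944 \cdot \frac{1}{3114} + \frac{3999}{\frac{1}{2} \left(- \frac{1}{29}\right) 5} = \frac{108}{173} + \frac{3999}{- \frac{5}{58}} = \frac{108}{173} + 3999 \left(- \frac{58}{5}\right) = \frac{108}{173} - \frac{231942}{5} = - \frac{40125426}{865}$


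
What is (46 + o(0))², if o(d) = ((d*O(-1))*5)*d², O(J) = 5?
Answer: 2116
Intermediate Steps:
o(d) = 25*d³ (o(d) = ((d*5)*5)*d² = ((5*d)*5)*d² = (25*d)*d² = 25*d³)
(46 + o(0))² = (46 + 25*0³)² = (46 + 25*0)² = (46 + 0)² = 46² = 2116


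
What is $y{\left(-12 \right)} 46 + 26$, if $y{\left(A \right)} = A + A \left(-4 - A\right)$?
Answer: $-4942$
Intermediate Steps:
$y{\left(-12 \right)} 46 + 26 = \left(-1\right) \left(-12\right) \left(3 - 12\right) 46 + 26 = \left(-1\right) \left(-12\right) \left(-9\right) 46 + 26 = \left(-108\right) 46 + 26 = -4968 + 26 = -4942$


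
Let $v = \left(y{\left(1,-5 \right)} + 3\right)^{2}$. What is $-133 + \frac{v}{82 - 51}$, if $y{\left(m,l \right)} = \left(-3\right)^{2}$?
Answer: $- \frac{3979}{31} \approx -128.35$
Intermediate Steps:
$y{\left(m,l \right)} = 9$
$v = 144$ ($v = \left(9 + 3\right)^{2} = 12^{2} = 144$)
$-133 + \frac{v}{82 - 51} = -133 + \frac{1}{82 - 51} \cdot 144 = -133 + \frac{1}{31} \cdot 144 = -133 + \frac{144}{31} = - \frac{3979}{31}$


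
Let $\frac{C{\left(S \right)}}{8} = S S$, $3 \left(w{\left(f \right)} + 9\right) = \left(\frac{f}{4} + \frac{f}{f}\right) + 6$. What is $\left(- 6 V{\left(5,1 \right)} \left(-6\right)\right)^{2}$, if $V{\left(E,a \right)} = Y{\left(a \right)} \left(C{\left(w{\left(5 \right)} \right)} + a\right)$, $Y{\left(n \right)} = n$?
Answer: $127373796$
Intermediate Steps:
$w{\left(f \right)} = - \frac{20}{3} + \frac{f}{12}$ ($w{\left(f \right)} = -9 + \frac{\left(\frac{f}{4} + \frac{f}{f}\right) + 6}{3} = -9 + \frac{\left(f \frac{1}{4} + 1\right) + 6}{3} = -9 + \frac{\left(\frac{f}{4} + 1\right) + 6}{3} = -9 + \frac{\left(1 + \frac{f}{4}\right) + 6}{3} = -9 + \frac{7 + \frac{f}{4}}{3} = -9 + \left(\frac{7}{3} + \frac{f}{12}\right) = - \frac{20}{3} + \frac{f}{12}$)
$C{\left(S \right)} = 8 S^{2}$ ($C{\left(S \right)} = 8 S S = 8 S^{2}$)
$V{\left(E,a \right)} = a \left(\frac{625}{2} + a\right)$ ($V{\left(E,a \right)} = a \left(8 \left(- \frac{20}{3} + \frac{1}{12} \cdot 5\right)^{2} + a\right) = a \left(8 \left(- \frac{20}{3} + \frac{5}{12}\right)^{2} + a\right) = a \left(8 \left(- \frac{25}{4}\right)^{2} + a\right) = a \left(8 \cdot \frac{625}{16} + a\right) = a \left(\frac{625}{2} + a\right)$)
$\left(- 6 V{\left(5,1 \right)} \left(-6\right)\right)^{2} = \left(- 6 \cdot \frac{1}{2} \cdot 1 \left(625 + 2 \cdot 1\right) \left(-6\right)\right)^{2} = \left(- 6 \cdot \frac{1}{2} \cdot 1 \left(625 + 2\right) \left(-6\right)\right)^{2} = \left(- 6 \cdot \frac{1}{2} \cdot 1 \cdot 627 \left(-6\right)\right)^{2} = \left(\left(-6\right) \frac{627}{2} \left(-6\right)\right)^{2} = \left(\left(-1881\right) \left(-6\right)\right)^{2} = 11286^{2} = 127373796$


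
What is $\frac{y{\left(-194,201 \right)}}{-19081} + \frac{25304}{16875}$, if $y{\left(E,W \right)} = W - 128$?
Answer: $\frac{481593749}{321991875} \approx 1.4957$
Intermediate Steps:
$y{\left(E,W \right)} = -128 + W$
$\frac{y{\left(-194,201 \right)}}{-19081} + \frac{25304}{16875} = \frac{-128 + 201}{-19081} + \frac{25304}{16875} = 73 \left(- \frac{1}{19081}\right) + 25304 \cdot \frac{1}{16875} = - \frac{73}{19081} + \frac{25304}{16875} = \frac{481593749}{321991875}$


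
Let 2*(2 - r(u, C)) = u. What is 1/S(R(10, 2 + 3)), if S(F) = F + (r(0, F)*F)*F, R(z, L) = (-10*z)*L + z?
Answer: 1/479710 ≈ 2.0846e-6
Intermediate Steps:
r(u, C) = 2 - u/2
R(z, L) = z - 10*L*z (R(z, L) = -10*L*z + z = z - 10*L*z)
S(F) = F + 2*F² (S(F) = F + ((2 - ½*0)*F)*F = F + ((2 + 0)*F)*F = F + (2*F)*F = F + 2*F²)
1/S(R(10, 2 + 3)) = 1/((10*(1 - 10*(2 + 3)))*(1 + 2*(10*(1 - 10*(2 + 3))))) = 1/((10*(1 - 10*5))*(1 + 2*(10*(1 - 10*5)))) = 1/((10*(1 - 50))*(1 + 2*(10*(1 - 50)))) = 1/((10*(-49))*(1 + 2*(10*(-49)))) = 1/(-490*(1 + 2*(-490))) = 1/(-490*(1 - 980)) = 1/(-490*(-979)) = 1/479710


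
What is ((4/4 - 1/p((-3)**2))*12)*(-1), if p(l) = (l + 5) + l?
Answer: -264/23 ≈ -11.478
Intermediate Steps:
p(l) = 5 + 2*l (p(l) = (5 + l) + l = 5 + 2*l)
((4/4 - 1/p((-3)**2))*12)*(-1) = ((4/4 - 1/(5 + 2*(-3)**2))*12)*(-1) = ((4*(1/4) - 1/(5 + 2*9))*12)*(-1) = ((1 - 1/(5 + 18))*12)*(-1) = ((1 - 1/23)*12)*(-1) = ((22/23)*12)*(-1) = (264/23)*(-1) = -264/23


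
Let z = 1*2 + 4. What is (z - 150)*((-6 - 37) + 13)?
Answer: 4320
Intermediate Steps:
z = 6 (z = 2 + 4 = 6)
(z - 150)*((-6 - 37) + 13) = (6 - 150)*((-6 - 37) + 13) = -144*(-43 + 13) = -144*(-30) = 4320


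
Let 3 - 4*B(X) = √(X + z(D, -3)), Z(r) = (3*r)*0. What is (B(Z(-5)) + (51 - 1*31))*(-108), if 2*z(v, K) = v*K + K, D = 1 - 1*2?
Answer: -2241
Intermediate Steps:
D = -1 (D = 1 - 2 = -1)
z(v, K) = K/2 + K*v/2 (z(v, K) = (v*K + K)/2 = (K*v + K)/2 = (K + K*v)/2 = K/2 + K*v/2)
Z(r) = 0
B(X) = ¾ - √X/4 (B(X) = ¾ - √(X + (½)*(-3)*(1 - 1))/4 = ¾ - √(X + (½)*(-3)*0)/4 = ¾ - √(X + 0)/4 = ¾ - √X/4)
(B(Z(-5)) + (51 - 1*31))*(-108) = ((¾ - √0/4) + (51 - 1*31))*(-108) = ((¾ - ¼*0) + (51 - 31))*(-108) = ((¾ + 0) + 20)*(-108) = (¾ + 20)*(-108) = (83/4)*(-108) = -2241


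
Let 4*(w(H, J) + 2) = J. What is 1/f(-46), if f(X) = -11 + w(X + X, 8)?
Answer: -1/11 ≈ -0.090909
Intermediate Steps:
w(H, J) = -2 + J/4
f(X) = -11 (f(X) = -11 + (-2 + (1/4)*8) = -11 + (-2 + 2) = -11 + 0 = -11)
1/f(-46) = 1/(-11) = -1/11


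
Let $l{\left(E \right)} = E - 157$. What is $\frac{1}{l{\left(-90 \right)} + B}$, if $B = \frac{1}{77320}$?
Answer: $- \frac{77320}{19098039} \approx -0.0040486$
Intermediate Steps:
$B = \frac{1}{77320} \approx 1.2933 \cdot 10^{-5}$
$l{\left(E \right)} = -157 + E$
$\frac{1}{l{\left(-90 \right)} + B} = \frac{1}{\left(-157 - 90\right) + \frac{1}{77320}} = \frac{1}{-247 + \frac{1}{77320}} = \frac{1}{- \frac{19098039}{77320}} = - \frac{77320}{19098039}$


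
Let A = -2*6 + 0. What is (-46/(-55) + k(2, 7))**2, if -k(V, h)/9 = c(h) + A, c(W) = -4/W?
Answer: 1925629924/148225 ≈ 12991.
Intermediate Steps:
A = -12 (A = -12 + 0 = -12)
k(V, h) = 108 + 36/h (k(V, h) = -9*(-4/h - 12) = -9*(-12 - 4/h) = 108 + 36/h)
(-46/(-55) + k(2, 7))**2 = (-46/(-55) + (108 + 36/7))**2 = (-46*(-1/55) + (108 + 36*(1/7)))**2 = (46/55 + (108 + 36/7))**2 = (46/55 + 792/7)**2 = (43882/385)**2 = 1925629924/148225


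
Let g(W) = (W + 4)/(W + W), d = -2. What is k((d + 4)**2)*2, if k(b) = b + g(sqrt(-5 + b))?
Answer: 9 - 4*I ≈ 9.0 - 4.0*I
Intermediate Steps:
g(W) = (4 + W)/(2*W) (g(W) = (4 + W)/((2*W)) = (4 + W)*(1/(2*W)) = (4 + W)/(2*W))
k(b) = b + (4 + sqrt(-5 + b))/(2*sqrt(-5 + b)) (k(b) = b + (4 + sqrt(-5 + b))/(2*(sqrt(-5 + b))) = b + (4 + sqrt(-5 + b))/(2*sqrt(-5 + b)))
k((d + 4)**2)*2 = (1/2 + (-2 + 4)**2 + 2/sqrt(-5 + (-2 + 4)**2))*2 = (1/2 + 2**2 + 2/sqrt(-5 + 2**2))*2 = (1/2 + 4 + 2/sqrt(-5 + 4))*2 = (1/2 + 4 + 2/sqrt(-1))*2 = (1/2 + 4 + 2*(-I))*2 = (1/2 + 4 - 2*I)*2 = (9/2 - 2*I)*2 = 9 - 4*I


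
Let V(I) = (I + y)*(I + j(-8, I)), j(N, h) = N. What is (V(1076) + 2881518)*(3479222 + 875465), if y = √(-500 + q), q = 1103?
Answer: 17552375925282 + 13952417148*√67 ≈ 1.7667e+13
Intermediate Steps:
y = 3*√67 (y = √(-500 + 1103) = √603 = 3*√67 ≈ 24.556)
V(I) = (-8 + I)*(I + 3*√67) (V(I) = (I + 3*√67)*(I - 8) = (I + 3*√67)*(-8 + I) = (-8 + I)*(I + 3*√67))
(V(1076) + 2881518)*(3479222 + 875465) = ((1076² - 24*√67 - 8*1076 + 3*1076*√67) + 2881518)*(3479222 + 875465) = ((1157776 - 24*√67 - 8608 + 3228*√67) + 2881518)*4354687 = ((1149168 + 3204*√67) + 2881518)*4354687 = (4030686 + 3204*√67)*4354687 = 17552375925282 + 13952417148*√67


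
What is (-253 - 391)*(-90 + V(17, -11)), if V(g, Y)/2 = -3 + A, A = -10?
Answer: 74704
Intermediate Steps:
V(g, Y) = -26 (V(g, Y) = 2*(-3 - 10) = 2*(-13) = -26)
(-253 - 391)*(-90 + V(17, -11)) = (-253 - 391)*(-90 - 26) = -644*(-116) = 74704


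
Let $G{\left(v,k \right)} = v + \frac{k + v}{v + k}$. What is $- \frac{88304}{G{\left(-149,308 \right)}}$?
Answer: $\frac{22076}{37} \approx 596.65$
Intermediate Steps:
$G{\left(v,k \right)} = 1 + v$ ($G{\left(v,k \right)} = v + \frac{k + v}{k + v} = v + 1 = 1 + v$)
$- \frac{88304}{G{\left(-149,308 \right)}} = - \frac{88304}{1 - 149} = - \frac{88304}{-148} = \left(-88304\right) \left(- \frac{1}{148}\right) = \frac{22076}{37}$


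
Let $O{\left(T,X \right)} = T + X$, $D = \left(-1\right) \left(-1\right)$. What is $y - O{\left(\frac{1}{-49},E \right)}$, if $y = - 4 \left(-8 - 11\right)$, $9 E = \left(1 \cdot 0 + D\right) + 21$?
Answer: $\frac{32447}{441} \approx 73.576$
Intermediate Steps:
$D = 1$
$E = \frac{22}{9}$ ($E = \frac{\left(1 \cdot 0 + 1\right) + 21}{9} = \frac{\left(0 + 1\right) + 21}{9} = \frac{1 + 21}{9} = \frac{1}{9} \cdot 22 = \frac{22}{9} \approx 2.4444$)
$y = 76$ ($y = - 4 \left(-8 - 11\right) = \left(-4\right) \left(-19\right) = 76$)
$y - O{\left(\frac{1}{-49},E \right)} = 76 - \left(\frac{1}{-49} + \frac{22}{9}\right) = 76 - \left(- \frac{1}{49} + \frac{22}{9}\right) = 76 - \frac{1069}{441} = \frac{32447}{441}$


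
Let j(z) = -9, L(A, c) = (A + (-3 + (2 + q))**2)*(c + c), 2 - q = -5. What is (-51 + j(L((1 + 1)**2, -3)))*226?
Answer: -13560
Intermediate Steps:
q = 7 (q = 2 - 1*(-5) = 2 + 5 = 7)
L(A, c) = 2*c*(36 + A) (L(A, c) = (A + (-3 + (2 + 7))**2)*(c + c) = (A + (-3 + 9)**2)*(2*c) = (A + 6**2)*(2*c) = (A + 36)*(2*c) = (36 + A)*(2*c) = 2*c*(36 + A))
(-51 + j(L((1 + 1)**2, -3)))*226 = (-51 - 9)*226 = -60*226 = -13560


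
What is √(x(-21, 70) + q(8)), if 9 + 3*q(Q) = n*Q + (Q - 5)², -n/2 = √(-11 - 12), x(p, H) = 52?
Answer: 2*√(117 - 12*I*√23)/3 ≈ 7.4145 - 1.7248*I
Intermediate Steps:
n = -2*I*√23 (n = -2*√(-11 - 12) = -2*I*√23 ≈ -9.5917*I)
q(Q) = -3 + (-5 + Q)²/3 - 2*I*Q*√23/3 (q(Q) = -3 + ((-2*I*√23)*Q + (Q - 5)²)/3 = -3 + (-2*I*Q*√23 + (-5 + Q)²)/3 = -3 + ((-5 + Q)² - 2*I*Q*√23)/3 = -3 + ((-5 + Q)²/3 - 2*I*Q*√23/3) = -3 + (-5 + Q)²/3 - 2*I*Q*√23/3)
√(x(-21, 70) + q(8)) = √(52 + (-3 + (-5 + 8)²/3 - ⅔*I*8*√23)) = √(52 + (-3 + (⅓)*3² - 16*I*√23/3)) = √(52 + (-3 + (⅓)*9 - 16*I*√23/3)) = √(52 + (-3 + 3 - 16*I*√23/3)) = √(52 - 16*I*√23/3)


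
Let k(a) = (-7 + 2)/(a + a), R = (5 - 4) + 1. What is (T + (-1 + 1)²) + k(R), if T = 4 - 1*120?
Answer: -469/4 ≈ -117.25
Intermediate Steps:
R = 2 (R = 1 + 1 = 2)
T = -116 (T = 4 - 120 = -116)
k(a) = -5/(2*a) (k(a) = -5*1/(2*a) = -5/(2*a))
(T + (-1 + 1)²) + k(R) = (-116 + (-1 + 1)²) - 5/2/2 = (-116 + 0²) - 5/2*½ = (-116 + 0) - 5/4 = -116 - 5/4 = -469/4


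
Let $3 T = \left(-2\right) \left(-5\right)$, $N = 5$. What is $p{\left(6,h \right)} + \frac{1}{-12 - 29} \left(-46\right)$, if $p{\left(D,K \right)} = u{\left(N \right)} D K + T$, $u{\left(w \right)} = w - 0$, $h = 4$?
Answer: $\frac{15308}{123} \approx 124.46$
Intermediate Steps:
$u{\left(w \right)} = w$ ($u{\left(w \right)} = w + 0 = w$)
$T = \frac{10}{3}$ ($T = \frac{\left(-2\right) \left(-5\right)}{3} = \frac{1}{3} \cdot 10 = \frac{10}{3} \approx 3.3333$)
$p{\left(D,K \right)} = \frac{10}{3} + 5 D K$ ($p{\left(D,K \right)} = 5 D K + \frac{10}{3} = \frac{10}{3} + 5 D K$)
$p{\left(6,h \right)} + \frac{1}{-12 - 29} \left(-46\right) = \left(\frac{10}{3} + 5 \cdot 6 \cdot 4\right) + \frac{1}{-12 - 29} \left(-46\right) = \left(\frac{10}{3} + 120\right) + \frac{1}{-41} \left(-46\right) = \frac{370}{3} - - \frac{46}{41} = \frac{370}{3} + \frac{46}{41} = \frac{15308}{123}$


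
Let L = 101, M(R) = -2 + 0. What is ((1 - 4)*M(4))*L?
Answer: 606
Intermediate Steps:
M(R) = -2
((1 - 4)*M(4))*L = ((1 - 4)*(-2))*101 = -3*(-2)*101 = 6*101 = 606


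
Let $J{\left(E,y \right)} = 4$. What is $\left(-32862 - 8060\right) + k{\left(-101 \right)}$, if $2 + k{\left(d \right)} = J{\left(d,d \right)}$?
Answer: $-40920$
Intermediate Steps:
$k{\left(d \right)} = 2$ ($k{\left(d \right)} = -2 + 4 = 2$)
$\left(-32862 - 8060\right) + k{\left(-101 \right)} = \left(-32862 - 8060\right) + 2 = -40922 + 2 = -40920$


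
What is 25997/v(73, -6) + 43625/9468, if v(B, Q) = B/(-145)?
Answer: -35687056795/691164 ≈ -51633.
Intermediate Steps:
v(B, Q) = -B/145 (v(B, Q) = B*(-1/145) = -B/145)
25997/v(73, -6) + 43625/9468 = 25997/((-1/145*73)) + 43625/9468 = 25997/(-73/145) + 43625*(1/9468) = 25997*(-145/73) + 43625/9468 = -3769565/73 + 43625/9468 = -35687056795/691164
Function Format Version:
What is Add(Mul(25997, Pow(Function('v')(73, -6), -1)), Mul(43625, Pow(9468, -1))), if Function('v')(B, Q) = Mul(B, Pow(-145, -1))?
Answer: Rational(-35687056795, 691164) ≈ -51633.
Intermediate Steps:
Function('v')(B, Q) = Mul(Rational(-1, 145), B) (Function('v')(B, Q) = Mul(B, Rational(-1, 145)) = Mul(Rational(-1, 145), B))
Add(Mul(25997, Pow(Function('v')(73, -6), -1)), Mul(43625, Pow(9468, -1))) = Add(Mul(25997, Pow(Mul(Rational(-1, 145), 73), -1)), Mul(43625, Pow(9468, -1))) = Add(Mul(25997, Pow(Rational(-73, 145), -1)), Mul(43625, Rational(1, 9468))) = Add(Mul(25997, Rational(-145, 73)), Rational(43625, 9468)) = Add(Rational(-3769565, 73), Rational(43625, 9468)) = Rational(-35687056795, 691164)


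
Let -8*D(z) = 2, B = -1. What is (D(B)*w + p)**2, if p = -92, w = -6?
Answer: 32761/4 ≈ 8190.3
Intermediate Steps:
D(z) = -1/4 (D(z) = -1/8*2 = -1/4)
(D(B)*w + p)**2 = (-1/4*(-6) - 92)**2 = (3/2 - 92)**2 = (-181/2)**2 = 32761/4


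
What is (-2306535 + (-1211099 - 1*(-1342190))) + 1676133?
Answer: -499311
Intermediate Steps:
(-2306535 + (-1211099 - 1*(-1342190))) + 1676133 = (-2306535 + (-1211099 + 1342190)) + 1676133 = (-2306535 + 131091) + 1676133 = -2175444 + 1676133 = -499311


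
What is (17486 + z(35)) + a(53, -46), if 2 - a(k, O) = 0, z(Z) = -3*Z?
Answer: 17383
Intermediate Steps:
a(k, O) = 2 (a(k, O) = 2 - 1*0 = 2 + 0 = 2)
(17486 + z(35)) + a(53, -46) = (17486 - 3*35) + 2 = (17486 - 105) + 2 = 17381 + 2 = 17383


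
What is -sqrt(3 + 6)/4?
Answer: -3/4 ≈ -0.75000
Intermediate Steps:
-sqrt(3 + 6)/4 = -sqrt(9)*(1/4) = -1*3*(1/4) = -3*1/4 = -3/4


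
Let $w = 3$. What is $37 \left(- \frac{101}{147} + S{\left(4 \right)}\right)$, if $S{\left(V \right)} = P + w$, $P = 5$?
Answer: $\frac{39775}{147} \approx 270.58$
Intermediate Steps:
$S{\left(V \right)} = 8$ ($S{\left(V \right)} = 5 + 3 = 8$)
$37 \left(- \frac{101}{147} + S{\left(4 \right)}\right) = 37 \left(- \frac{101}{147} + 8\right) = 37 \cdot \frac{1075}{147} = \frac{39775}{147}$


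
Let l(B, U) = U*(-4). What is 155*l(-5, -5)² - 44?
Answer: 61956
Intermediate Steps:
l(B, U) = -4*U
155*l(-5, -5)² - 44 = 155*(-4*(-5))² - 44 = 155*20² - 44 = 155*400 - 44 = 62000 - 44 = 61956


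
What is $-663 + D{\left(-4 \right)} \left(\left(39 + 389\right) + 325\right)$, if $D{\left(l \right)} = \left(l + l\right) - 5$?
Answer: $-10452$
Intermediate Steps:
$D{\left(l \right)} = -5 + 2 l$ ($D{\left(l \right)} = 2 l - 5 = -5 + 2 l$)
$-663 + D{\left(-4 \right)} \left(\left(39 + 389\right) + 325\right) = -663 + \left(-5 + 2 \left(-4\right)\right) \left(\left(39 + 389\right) + 325\right) = -663 + \left(-5 - 8\right) \left(428 + 325\right) = -663 - 9789 = -10452$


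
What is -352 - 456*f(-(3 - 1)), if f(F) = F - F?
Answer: -352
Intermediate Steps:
f(F) = 0
-352 - 456*f(-(3 - 1)) = -352 - 456*0 = -352 + 0 = -352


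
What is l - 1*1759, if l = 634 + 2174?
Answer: 1049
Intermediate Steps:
l = 2808
l - 1*1759 = 2808 - 1*1759 = 2808 - 1759 = 1049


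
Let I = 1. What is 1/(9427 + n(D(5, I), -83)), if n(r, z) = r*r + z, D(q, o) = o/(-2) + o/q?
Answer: 100/934409 ≈ 0.00010702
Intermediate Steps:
D(q, o) = -o/2 + o/q (D(q, o) = o*(-½) + o/q = -o/2 + o/q)
n(r, z) = z + r² (n(r, z) = r² + z = z + r²)
1/(9427 + n(D(5, I), -83)) = 1/(9427 + (-83 + (-½*1 + 1/5)²)) = 1/(9427 + (-83 + (-½ + 1*(⅕))²)) = 1/(9427 + (-83 + (-½ + ⅕)²)) = 1/(9427 + (-83 + (-3/10)²)) = 1/(9427 + (-83 + 9/100)) = 1/(9427 - 8291/100) = 1/(934409/100) = 100/934409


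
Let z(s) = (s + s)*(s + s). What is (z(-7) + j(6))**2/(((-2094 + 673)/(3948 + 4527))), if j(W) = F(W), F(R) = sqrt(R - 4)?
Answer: -325592550/1421 - 67800*sqrt(2)/29 ≈ -2.3244e+5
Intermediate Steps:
F(R) = sqrt(-4 + R)
z(s) = 4*s**2 (z(s) = (2*s)*(2*s) = 4*s**2)
j(W) = sqrt(-4 + W)
(z(-7) + j(6))**2/(((-2094 + 673)/(3948 + 4527))) = (4*(-7)**2 + sqrt(-4 + 6))**2/(((-2094 + 673)/(3948 + 4527))) = (4*49 + sqrt(2))**2/((-1421/8475)) = (196 + sqrt(2))**2/((-1421*1/8475)) = (196 + sqrt(2))**2/(-1421/8475) = (196 + sqrt(2))**2*(-8475/1421) = -8475*(196 + sqrt(2))**2/1421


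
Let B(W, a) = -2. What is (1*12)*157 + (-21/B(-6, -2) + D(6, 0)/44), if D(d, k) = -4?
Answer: 41677/22 ≈ 1894.4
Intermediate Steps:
(1*12)*157 + (-21/B(-6, -2) + D(6, 0)/44) = (1*12)*157 + (-21/(-2) - 4/44) = 12*157 + (-21*(-½) - 4*1/44) = 1884 + (21/2 - 1/11) = 1884 + 229/22 = 41677/22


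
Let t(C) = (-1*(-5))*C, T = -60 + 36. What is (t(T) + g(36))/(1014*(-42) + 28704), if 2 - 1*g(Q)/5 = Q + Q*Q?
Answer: 3385/6942 ≈ 0.48761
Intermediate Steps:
g(Q) = 10 - 5*Q - 5*Q**2 (g(Q) = 10 - 5*(Q + Q*Q) = 10 - 5*(Q + Q**2) = 10 + (-5*Q - 5*Q**2) = 10 - 5*Q - 5*Q**2)
T = -24
t(C) = 5*C
(t(T) + g(36))/(1014*(-42) + 28704) = (5*(-24) + (10 - 5*36 - 5*36**2))/(1014*(-42) + 28704) = (-120 + (10 - 180 - 5*1296))/(-42588 + 28704) = (-120 + (10 - 180 - 6480))/(-13884) = (-120 - 6650)*(-1/13884) = -6770*(-1/13884) = 3385/6942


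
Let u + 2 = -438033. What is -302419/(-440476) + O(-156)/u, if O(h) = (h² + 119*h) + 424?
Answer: 129740917369/192943904660 ≈ 0.67243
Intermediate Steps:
u = -438035 (u = -2 - 438033 = -438035)
O(h) = 424 + h² + 119*h
-302419/(-440476) + O(-156)/u = -302419/(-440476) + (424 + (-156)² + 119*(-156))/(-438035) = -302419*(-1/440476) + (424 + 24336 - 18564)*(-1/438035) = 302419/440476 + 6196*(-1/438035) = 302419/440476 - 6196/438035 = 129740917369/192943904660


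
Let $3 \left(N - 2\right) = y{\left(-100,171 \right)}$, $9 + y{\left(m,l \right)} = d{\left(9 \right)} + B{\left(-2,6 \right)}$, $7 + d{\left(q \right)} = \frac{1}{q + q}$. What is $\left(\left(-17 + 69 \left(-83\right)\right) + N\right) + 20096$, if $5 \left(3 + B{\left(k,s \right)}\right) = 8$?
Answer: $\frac{3874019}{270} \approx 14348.0$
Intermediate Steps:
$B{\left(k,s \right)} = - \frac{7}{5}$ ($B{\left(k,s \right)} = -3 + \frac{1}{5} \cdot 8 = -3 + \frac{8}{5} = - \frac{7}{5}$)
$d{\left(q \right)} = -7 + \frac{1}{2 q}$ ($d{\left(q \right)} = -7 + \frac{1}{q + q} = -7 + \frac{1}{2 q}$)
$y{\left(m,l \right)} = - \frac{1561}{90}$ ($y{\left(m,l \right)} = -9 - \left(\frac{42}{5} - \frac{1}{18}\right) = -9 + \left(\left(-7 + \frac{1}{2} \cdot \frac{1}{9}\right) - \frac{7}{5}\right) = -9 + \left(\left(-7 + \frac{1}{18}\right) - \frac{7}{5}\right) = -9 - \frac{751}{90} = - \frac{1561}{90}$)
$N = - \frac{1021}{270}$ ($N = 2 + \frac{1}{3} \left(- \frac{1561}{90}\right) = 2 - \frac{1561}{270} = - \frac{1021}{270} \approx -3.7815$)
$\left(\left(-17 + 69 \left(-83\right)\right) + N\right) + 20096 = \left(\left(-17 + 69 \left(-83\right)\right) - \frac{1021}{270}\right) + 20096 = \left(\left(-17 - 5727\right) - \frac{1021}{270}\right) + 20096 = \left(-5744 - \frac{1021}{270}\right) + 20096 = - \frac{1551901}{270} + 20096 = \frac{3874019}{270}$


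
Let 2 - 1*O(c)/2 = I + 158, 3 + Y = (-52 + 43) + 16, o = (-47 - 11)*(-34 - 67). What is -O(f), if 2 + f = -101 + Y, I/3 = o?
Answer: 35460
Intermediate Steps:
o = 5858 (o = -58*(-101) = 5858)
I = 17574 (I = 3*5858 = 17574)
Y = 4 (Y = -3 + ((-52 + 43) + 16) = -3 + (-9 + 16) = -3 + 7 = 4)
f = -99 (f = -2 + (-101 + 4) = -2 - 97 = -99)
O(c) = -35460 (O(c) = 4 - 2*(17574 + 158) = 4 - 2*17732 = 4 - 35464 = -35460)
-O(f) = -1*(-35460) = 35460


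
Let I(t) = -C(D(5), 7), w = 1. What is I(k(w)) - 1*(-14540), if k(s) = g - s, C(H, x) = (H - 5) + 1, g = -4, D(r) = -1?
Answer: 14545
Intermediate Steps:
C(H, x) = -4 + H (C(H, x) = (-5 + H) + 1 = -4 + H)
k(s) = -4 - s
I(t) = 5 (I(t) = -(-4 - 1) = -1*(-5) = 5)
I(k(w)) - 1*(-14540) = 5 - 1*(-14540) = 5 + 14540 = 14545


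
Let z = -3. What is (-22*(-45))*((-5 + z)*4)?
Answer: -31680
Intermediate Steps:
(-22*(-45))*((-5 + z)*4) = (-22*(-45))*((-5 - 3)*4) = 990*(-8*4) = 990*(-32) = -31680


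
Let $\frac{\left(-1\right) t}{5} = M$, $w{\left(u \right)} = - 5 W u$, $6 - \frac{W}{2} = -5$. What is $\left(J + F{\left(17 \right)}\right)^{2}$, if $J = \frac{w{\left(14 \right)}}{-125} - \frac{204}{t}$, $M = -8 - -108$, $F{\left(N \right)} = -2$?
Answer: $\frac{1798281}{15625} \approx 115.09$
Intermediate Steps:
$W = 22$ ($W = 12 - -10 = 12 + 10 = 22$)
$M = 100$ ($M = -8 + 108 = 100$)
$w{\left(u \right)} = - 110 u$ ($w{\left(u \right)} = \left(-5\right) 22 u = - 110 u$)
$t = -500$ ($t = \left(-5\right) 100 = -500$)
$J = \frac{1591}{125}$ ($J = \frac{\left(-110\right) 14}{-125} - \frac{204}{-500} = \left(-1540\right) \left(- \frac{1}{125}\right) - - \frac{51}{125} = \frac{308}{25} + \frac{51}{125} = \frac{1591}{125} \approx 12.728$)
$\left(J + F{\left(17 \right)}\right)^{2} = \left(\frac{1591}{125} - 2\right)^{2} = \left(\frac{1341}{125}\right)^{2} = \frac{1798281}{15625}$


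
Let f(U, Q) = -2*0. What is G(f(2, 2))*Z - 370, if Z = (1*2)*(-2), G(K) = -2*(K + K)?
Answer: -370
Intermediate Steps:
f(U, Q) = 0
G(K) = -4*K
Z = -4 (Z = 2*(-2) = -4)
G(f(2, 2))*Z - 370 = -4*0*(-4) - 370 = 0*(-4) - 370 = 0 - 370 = -370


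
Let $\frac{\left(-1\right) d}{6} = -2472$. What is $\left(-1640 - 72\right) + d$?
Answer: $13120$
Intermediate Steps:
$d = 14832$ ($d = \left(-6\right) \left(-2472\right) = 14832$)
$\left(-1640 - 72\right) + d = \left(-1640 - 72\right) + 14832 = -1712 + 14832 = 13120$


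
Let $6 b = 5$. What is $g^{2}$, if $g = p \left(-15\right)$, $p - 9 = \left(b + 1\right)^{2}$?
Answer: $\frac{4950625}{144} \approx 34379.0$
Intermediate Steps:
$b = \frac{5}{6}$ ($b = \frac{1}{6} \cdot 5 = \frac{5}{6} \approx 0.83333$)
$p = \frac{445}{36}$ ($p = 9 + \left(\frac{5}{6} + 1\right)^{2} = 9 + \left(\frac{11}{6}\right)^{2} = 9 + \frac{121}{36} = \frac{445}{36} \approx 12.361$)
$g = - \frac{2225}{12}$ ($g = \frac{445}{36} \left(-15\right) = - \frac{2225}{12} \approx -185.42$)
$g^{2} = \left(- \frac{2225}{12}\right)^{2} = \frac{4950625}{144}$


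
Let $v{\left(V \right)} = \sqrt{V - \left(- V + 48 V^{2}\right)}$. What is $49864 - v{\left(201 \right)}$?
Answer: $49864 - i \sqrt{1938846} \approx 49864.0 - 1392.4 i$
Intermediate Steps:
$v{\left(V \right)} = \sqrt{- 48 V^{2} + 2 V}$
$49864 - v{\left(201 \right)} = 49864 - \sqrt{2} \sqrt{201 \left(1 - 4824\right)} = 49864 - \sqrt{2} \sqrt{201 \left(-4823\right)} = 49864 - \sqrt{2} \sqrt{-969423} = 49864 - \sqrt{2} i \sqrt{969423} = 49864 - i \sqrt{1938846}$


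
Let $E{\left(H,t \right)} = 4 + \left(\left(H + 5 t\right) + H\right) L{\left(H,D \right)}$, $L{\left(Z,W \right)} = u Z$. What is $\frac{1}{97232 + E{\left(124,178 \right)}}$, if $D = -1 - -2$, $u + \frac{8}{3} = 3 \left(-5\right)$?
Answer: $- \frac{3}{7187228} \approx -4.1741 \cdot 10^{-7}$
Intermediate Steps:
$u = - \frac{53}{3}$ ($u = - \frac{8}{3} + 3 \left(-5\right) = - \frac{8}{3} - 15 = - \frac{53}{3} \approx -17.667$)
$D = 1$ ($D = -1 + 2 = 1$)
$L{\left(Z,W \right)} = - \frac{53 Z}{3}$
$E{\left(H,t \right)} = 4 - \frac{53 H \left(2 H + 5 t\right)}{3}$ ($E{\left(H,t \right)} = 4 + \left(\left(H + 5 t\right) + H\right) \left(- \frac{53 H}{3}\right) = 4 + \left(2 H + 5 t\right) \left(- \frac{53 H}{3}\right) = 4 - \frac{53 H \left(2 H + 5 t\right)}{3}$)
$\frac{1}{97232 + E{\left(124,178 \right)}} = \frac{1}{97232 - \left(-4 + \frac{1629856}{3} + \frac{5849080}{3}\right)} = \frac{1}{97232 - \frac{7478924}{3}} = \frac{1}{- \frac{7187228}{3}} = - \frac{3}{7187228}$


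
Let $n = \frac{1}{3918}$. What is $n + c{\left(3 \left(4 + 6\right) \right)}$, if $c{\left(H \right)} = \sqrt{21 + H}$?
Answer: $\frac{1}{3918} + \sqrt{51} \approx 7.1417$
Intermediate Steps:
$n = \frac{1}{3918} \approx 0.00025523$
$n + c{\left(3 \left(4 + 6\right) \right)} = \frac{1}{3918} + \sqrt{21 + 3 \left(4 + 6\right)} = \frac{1}{3918} + \sqrt{21 + 3 \cdot 10} = \frac{1}{3918} + \sqrt{21 + 30} = \frac{1}{3918} + \sqrt{51}$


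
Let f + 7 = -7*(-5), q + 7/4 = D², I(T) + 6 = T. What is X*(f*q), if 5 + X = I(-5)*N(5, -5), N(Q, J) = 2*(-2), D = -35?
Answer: 1335789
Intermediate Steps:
N(Q, J) = -4
I(T) = -6 + T
q = 4893/4 (q = -7/4 + (-35)² = -7/4 + 1225 = 4893/4 ≈ 1223.3)
f = 28 (f = -7 - 7*(-5) = -7 + 35 = 28)
X = 39 (X = -5 + (-6 - 5)*(-4) = -5 - 11*(-4) = -5 + 44 = 39)
X*(f*q) = 39*(28*(4893/4)) = 39*34251 = 1335789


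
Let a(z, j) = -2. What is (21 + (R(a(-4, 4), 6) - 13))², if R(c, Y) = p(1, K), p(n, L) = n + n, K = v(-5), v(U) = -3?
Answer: 100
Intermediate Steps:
K = -3
p(n, L) = 2*n
R(c, Y) = 2 (R(c, Y) = 2*1 = 2)
(21 + (R(a(-4, 4), 6) - 13))² = (21 + (2 - 13))² = (21 - 11)² = 10² = 100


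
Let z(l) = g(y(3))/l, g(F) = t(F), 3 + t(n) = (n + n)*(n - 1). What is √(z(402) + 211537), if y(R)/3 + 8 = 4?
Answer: √3798372174/134 ≈ 459.93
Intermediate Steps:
y(R) = -12 (y(R) = -24 + 3*4 = -24 + 12 = -12)
t(n) = -3 + 2*n*(-1 + n) (t(n) = -3 + (n + n)*(n - 1) = -3 + (2*n)*(-1 + n) = -3 + 2*n*(-1 + n))
g(F) = -3 - 2*F + 2*F²
z(l) = 309/l (z(l) = (-3 - 2*(-12) + 2*(-12)²)/l = (-3 + 24 + 2*144)/l = (-3 + 24 + 288)/l = 309/l)
√(z(402) + 211537) = √(309/402 + 211537) = √(309*(1/402) + 211537) = √(103/134 + 211537) = √(28346061/134) = √3798372174/134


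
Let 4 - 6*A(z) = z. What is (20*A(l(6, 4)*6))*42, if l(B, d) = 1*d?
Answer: -2800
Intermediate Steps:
l(B, d) = d
A(z) = ⅔ - z/6
(20*A(l(6, 4)*6))*42 = (20*(⅔ - 2*6/3))*42 = (20*(⅔ - ⅙*24))*42 = (20*(⅔ - 4))*42 = (20*(-10/3))*42 = -200/3*42 = -2800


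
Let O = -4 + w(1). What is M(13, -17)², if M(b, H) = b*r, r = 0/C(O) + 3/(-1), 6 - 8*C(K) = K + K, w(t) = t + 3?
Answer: 1521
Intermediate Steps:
w(t) = 3 + t
O = 0 (O = -4 + (3 + 1) = -4 + 4 = 0)
C(K) = ¾ - K/4 (C(K) = ¾ - (K + K)/8 = ¾ - K/4)
r = -3 (r = 0/(¾ - ¼*0) + 3/(-1) = 0/(¾ + 0) + 3*(-1) = 0/(¾) - 3 = 0*(4/3) - 3 = 0 - 3 = -3)
M(b, H) = -3*b (M(b, H) = b*(-3) = -3*b)
M(13, -17)² = (-3*13)² = (-39)² = 1521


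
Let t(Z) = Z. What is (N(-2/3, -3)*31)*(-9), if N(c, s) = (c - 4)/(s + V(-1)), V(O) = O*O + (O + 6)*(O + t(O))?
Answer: -217/2 ≈ -108.50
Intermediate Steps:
V(O) = O² + 2*O*(6 + O) (V(O) = O*O + (O + 6)*(O + O) = O² + (6 + O)*(2*O) = O² + 2*O*(6 + O))
N(c, s) = (-4 + c)/(-9 + s) (N(c, s) = (c - 4)/(s + 3*(-1)*(4 - 1)) = (-4 + c)/(s + 3*(-1)*3) = (-4 + c)/(s - 9) = (-4 + c)/(-9 + s))
(N(-2/3, -3)*31)*(-9) = (((-4 - 2/3)/(-9 - 3))*31)*(-9) = (((-4 - 2*⅓)/(-12))*31)*(-9) = (-(-4 - ⅔)/12*31)*(-9) = (-1/12*(-14/3)*31)*(-9) = ((7/18)*31)*(-9) = (217/18)*(-9) = -217/2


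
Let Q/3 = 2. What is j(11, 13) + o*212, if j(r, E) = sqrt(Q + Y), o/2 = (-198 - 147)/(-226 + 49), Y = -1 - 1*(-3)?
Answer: 48760/59 + 2*sqrt(2) ≈ 829.27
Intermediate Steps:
Q = 6 (Q = 3*2 = 6)
Y = 2 (Y = -1 + 3 = 2)
o = 230/59 (o = 2*((-198 - 147)/(-226 + 49)) = 2*(-345/(-177)) = 2*(-345*(-1/177)) = 2*(115/59) = 230/59 ≈ 3.8983)
j(r, E) = 2*sqrt(2) (j(r, E) = sqrt(6 + 2) = sqrt(8) = 2*sqrt(2))
j(11, 13) + o*212 = 2*sqrt(2) + (230/59)*212 = 2*sqrt(2) + 48760/59 = 48760/59 + 2*sqrt(2)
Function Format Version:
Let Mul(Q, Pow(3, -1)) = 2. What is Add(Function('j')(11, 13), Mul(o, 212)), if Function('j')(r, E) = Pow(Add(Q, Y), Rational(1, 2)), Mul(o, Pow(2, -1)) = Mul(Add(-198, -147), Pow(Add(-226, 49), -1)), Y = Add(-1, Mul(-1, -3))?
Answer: Add(Rational(48760, 59), Mul(2, Pow(2, Rational(1, 2)))) ≈ 829.27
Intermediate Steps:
Q = 6 (Q = Mul(3, 2) = 6)
Y = 2 (Y = Add(-1, 3) = 2)
o = Rational(230, 59) (o = Mul(2, Mul(Add(-198, -147), Pow(Add(-226, 49), -1))) = Mul(2, Mul(-345, Pow(-177, -1))) = Mul(2, Mul(-345, Rational(-1, 177))) = Mul(2, Rational(115, 59)) = Rational(230, 59) ≈ 3.8983)
Function('j')(r, E) = Mul(2, Pow(2, Rational(1, 2))) (Function('j')(r, E) = Pow(Add(6, 2), Rational(1, 2)) = Pow(8, Rational(1, 2)) = Mul(2, Pow(2, Rational(1, 2))))
Add(Function('j')(11, 13), Mul(o, 212)) = Add(Mul(2, Pow(2, Rational(1, 2))), Mul(Rational(230, 59), 212)) = Add(Mul(2, Pow(2, Rational(1, 2))), Rational(48760, 59)) = Add(Rational(48760, 59), Mul(2, Pow(2, Rational(1, 2))))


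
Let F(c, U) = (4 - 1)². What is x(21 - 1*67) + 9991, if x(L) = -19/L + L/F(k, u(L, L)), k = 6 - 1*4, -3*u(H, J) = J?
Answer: 4134329/414 ≈ 9986.3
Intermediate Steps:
u(H, J) = -J/3
k = 2 (k = 6 - 4 = 2)
F(c, U) = 9 (F(c, U) = 3² = 9)
x(L) = -19/L + L/9
x(21 - 1*67) + 9991 = (-19/(21 - 1*67) + (21 - 1*67)/9) + 9991 = (-19/(21 - 67) + (21 - 67)/9) + 9991 = (-19/(-46) + (⅑)*(-46)) + 9991 = (-19*(-1/46) - 46/9) + 9991 = (19/46 - 46/9) + 9991 = -1945/414 + 9991 = 4134329/414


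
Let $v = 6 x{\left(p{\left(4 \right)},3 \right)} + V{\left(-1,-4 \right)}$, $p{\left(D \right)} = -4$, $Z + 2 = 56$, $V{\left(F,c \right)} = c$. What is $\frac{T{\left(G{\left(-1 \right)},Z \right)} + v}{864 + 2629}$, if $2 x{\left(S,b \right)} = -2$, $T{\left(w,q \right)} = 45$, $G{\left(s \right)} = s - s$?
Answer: $\frac{5}{499} \approx 0.01002$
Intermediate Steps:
$G{\left(s \right)} = 0$
$Z = 54$ ($Z = -2 + 56 = 54$)
$x{\left(S,b \right)} = -1$ ($x{\left(S,b \right)} = \frac{1}{2} \left(-2\right) = -1$)
$v = -10$ ($v = 6 \left(-1\right) - 4 = -6 - 4 = -10$)
$\frac{T{\left(G{\left(-1 \right)},Z \right)} + v}{864 + 2629} = \frac{45 - 10}{864 + 2629} = \frac{35}{3493} = 35 \cdot \frac{1}{3493} = \frac{5}{499}$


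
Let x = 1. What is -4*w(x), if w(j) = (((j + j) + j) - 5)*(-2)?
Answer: -16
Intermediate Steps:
w(j) = 10 - 6*j (w(j) = ((2*j + j) - 5)*(-2) = (3*j - 5)*(-2) = (-5 + 3*j)*(-2) = 10 - 6*j)
-4*w(x) = -4*(10 - 6*1) = -4*(10 - 6) = -4*4 = -16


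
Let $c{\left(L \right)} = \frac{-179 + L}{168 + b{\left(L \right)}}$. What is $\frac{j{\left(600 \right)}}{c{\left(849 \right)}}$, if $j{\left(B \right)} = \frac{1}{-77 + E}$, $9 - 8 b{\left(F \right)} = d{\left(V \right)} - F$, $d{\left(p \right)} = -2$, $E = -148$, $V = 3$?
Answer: $- \frac{551}{301500} \approx -0.0018275$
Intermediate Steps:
$b{\left(F \right)} = \frac{11}{8} + \frac{F}{8}$ ($b{\left(F \right)} = \frac{9}{8} - \frac{-2 - F}{8} = \frac{9}{8} + \left(\frac{1}{4} + \frac{F}{8}\right) = \frac{11}{8} + \frac{F}{8}$)
$c{\left(L \right)} = \frac{-179 + L}{\frac{1355}{8} + \frac{L}{8}}$ ($c{\left(L \right)} = \frac{-179 + L}{168 + \left(\frac{11}{8} + \frac{L}{8}\right)} = \frac{-179 + L}{\frac{1355}{8} + \frac{L}{8}}$)
$j{\left(B \right)} = - \frac{1}{225}$ ($j{\left(B \right)} = \frac{1}{-77 - 148} = \frac{1}{-225} = - \frac{1}{225}$)
$\frac{j{\left(600 \right)}}{c{\left(849 \right)}} = - \frac{1}{225 \frac{8 \left(-179 + 849\right)}{1355 + 849}} = - \frac{1}{225 \cdot 8 \cdot \frac{1}{2204} \cdot 670} = - \frac{1}{225 \cdot \frac{1340}{551}} = \left(- \frac{1}{225}\right) \frac{551}{1340} = - \frac{551}{301500}$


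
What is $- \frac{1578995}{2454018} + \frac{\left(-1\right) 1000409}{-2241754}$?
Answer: $- \frac{271174165967}{1375326166893} \approx -0.19717$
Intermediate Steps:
$- \frac{1578995}{2454018} + \frac{\left(-1\right) 1000409}{-2241754} = \left(-1578995\right) \frac{1}{2454018} - - \frac{1000409}{2241754} = - \frac{1578995}{2454018} + \frac{1000409}{2241754} = - \frac{271174165967}{1375326166893}$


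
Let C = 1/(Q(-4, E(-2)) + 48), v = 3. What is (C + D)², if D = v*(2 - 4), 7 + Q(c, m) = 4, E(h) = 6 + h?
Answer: 72361/2025 ≈ 35.734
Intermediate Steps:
Q(c, m) = -3 (Q(c, m) = -7 + 4 = -3)
D = -6 (D = 3*(2 - 4) = 3*(-2) = -6)
C = 1/45 (C = 1/(-3 + 48) = 1/45 ≈ 0.022222)
(C + D)² = (1/45 - 6)² = (-269/45)² = 72361/2025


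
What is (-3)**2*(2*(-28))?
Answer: -504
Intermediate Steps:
(-3)**2*(2*(-28)) = 9*(-56) = -504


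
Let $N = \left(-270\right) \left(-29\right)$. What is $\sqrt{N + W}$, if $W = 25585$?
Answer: $\sqrt{33415} \approx 182.8$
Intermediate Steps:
$N = 7830$
$\sqrt{N + W} = \sqrt{7830 + 25585} = \sqrt{33415}$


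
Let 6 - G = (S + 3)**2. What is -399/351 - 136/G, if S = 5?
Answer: 4099/3393 ≈ 1.2081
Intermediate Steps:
G = -58 (G = 6 - (5 + 3)**2 = 6 - 1*8**2 = 6 - 1*64 = 6 - 64 = -58)
-399/351 - 136/G = -399/351 - 136/(-58) = -399*1/351 - 136*(-1/58) = -133/117 + 68/29 = 4099/3393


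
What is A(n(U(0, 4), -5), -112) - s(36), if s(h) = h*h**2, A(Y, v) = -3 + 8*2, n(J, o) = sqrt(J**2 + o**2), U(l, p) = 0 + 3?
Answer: -46643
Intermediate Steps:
U(l, p) = 3
A(Y, v) = 13 (A(Y, v) = -3 + 16 = 13)
s(h) = h**3
A(n(U(0, 4), -5), -112) - s(36) = 13 - 1*36**3 = 13 - 1*46656 = 13 - 46656 = -46643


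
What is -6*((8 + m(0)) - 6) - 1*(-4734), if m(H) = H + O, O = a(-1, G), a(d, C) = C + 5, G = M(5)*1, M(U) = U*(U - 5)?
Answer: 4692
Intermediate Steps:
M(U) = U*(-5 + U)
G = 0 (G = (5*(-5 + 5))*1 = (5*0)*1 = 0*1 = 0)
a(d, C) = 5 + C
O = 5 (O = 5 + 0 = 5)
m(H) = 5 + H (m(H) = H + 5 = 5 + H)
-6*((8 + m(0)) - 6) - 1*(-4734) = -6*((8 + (5 + 0)) - 6) - 1*(-4734) = -6*((8 + 5) - 6) + 4734 = -6*(13 - 6) + 4734 = -6*7 + 4734 = -42 + 4734 = 4692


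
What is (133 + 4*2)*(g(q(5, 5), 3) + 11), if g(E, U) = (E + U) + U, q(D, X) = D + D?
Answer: 3807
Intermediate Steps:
q(D, X) = 2*D
g(E, U) = E + 2*U
(133 + 4*2)*(g(q(5, 5), 3) + 11) = (133 + 4*2)*((2*5 + 2*3) + 11) = (133 + 8)*((10 + 6) + 11) = 141*(16 + 11) = 141*27 = 3807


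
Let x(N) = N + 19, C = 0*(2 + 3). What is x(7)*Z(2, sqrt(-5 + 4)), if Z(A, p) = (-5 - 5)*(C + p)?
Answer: -260*I ≈ -260.0*I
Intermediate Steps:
C = 0 (C = 0*5 = 0)
x(N) = 19 + N
Z(A, p) = -10*p (Z(A, p) = (-5 - 5)*(0 + p) = -10*p)
x(7)*Z(2, sqrt(-5 + 4)) = (19 + 7)*(-10*sqrt(-5 + 4)) = 26*(-10*I) = -260*I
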